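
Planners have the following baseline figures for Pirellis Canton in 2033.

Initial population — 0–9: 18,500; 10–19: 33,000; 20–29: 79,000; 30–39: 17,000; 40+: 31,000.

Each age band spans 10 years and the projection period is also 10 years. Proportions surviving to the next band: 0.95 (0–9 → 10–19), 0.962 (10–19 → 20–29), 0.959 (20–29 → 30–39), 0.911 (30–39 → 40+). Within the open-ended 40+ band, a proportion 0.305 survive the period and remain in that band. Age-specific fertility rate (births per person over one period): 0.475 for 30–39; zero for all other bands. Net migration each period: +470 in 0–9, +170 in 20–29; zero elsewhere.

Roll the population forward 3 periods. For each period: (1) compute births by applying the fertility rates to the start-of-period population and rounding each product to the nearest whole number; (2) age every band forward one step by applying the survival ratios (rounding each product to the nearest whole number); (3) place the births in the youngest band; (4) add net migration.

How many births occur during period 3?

14538

[period 1]
Births: 17000 × 0.475 = 8075
10–19: 18500 × 0.95 = 17575
20–29: 33000 × 0.962 = 31746
30–39: 79000 × 0.959 = 75761
40+: 17000 × 0.911 + 31000 × 0.305 = 15487 + 9455 = 24942
Net migration: 0–9 + 470 → 8545; 20–29 + 170 → 31916
→ [8545, 17575, 31916, 75761, 24942]
[period 2]
Births: 75761 × 0.475 = 35986
10–19: 8545 × 0.95 = 8118
20–29: 17575 × 0.962 = 16907
30–39: 31916 × 0.959 = 30607
40+: 75761 × 0.911 + 24942 × 0.305 = 69018 + 7607 = 76625
Net migration: 0–9 + 470 → 36456; 20–29 + 170 → 17077
→ [36456, 8118, 17077, 30607, 76625]
[period 3]
Births: 30607 × 0.475 = 14538
10–19: 36456 × 0.95 = 34633
20–29: 8118 × 0.962 = 7810
30–39: 17077 × 0.959 = 16377
40+: 30607 × 0.911 + 76625 × 0.305 = 27883 + 23371 = 51254
Net migration: 0–9 + 470 → 15008; 20–29 + 170 → 7980
→ [15008, 34633, 7980, 16377, 51254]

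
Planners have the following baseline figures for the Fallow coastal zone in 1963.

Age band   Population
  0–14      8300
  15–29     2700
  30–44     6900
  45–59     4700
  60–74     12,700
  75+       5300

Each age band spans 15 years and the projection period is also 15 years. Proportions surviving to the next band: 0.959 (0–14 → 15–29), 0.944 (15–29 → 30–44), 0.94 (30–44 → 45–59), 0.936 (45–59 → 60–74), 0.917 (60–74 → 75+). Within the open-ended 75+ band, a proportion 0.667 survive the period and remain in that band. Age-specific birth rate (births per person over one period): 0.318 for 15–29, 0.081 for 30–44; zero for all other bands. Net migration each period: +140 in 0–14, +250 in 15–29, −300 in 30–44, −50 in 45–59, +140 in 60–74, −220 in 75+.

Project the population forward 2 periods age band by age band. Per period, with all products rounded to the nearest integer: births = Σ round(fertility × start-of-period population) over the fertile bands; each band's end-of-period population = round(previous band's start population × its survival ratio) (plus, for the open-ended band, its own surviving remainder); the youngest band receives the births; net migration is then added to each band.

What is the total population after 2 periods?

After projecting period 1:
Births: 2700 × 0.318 = 859, 6900 × 0.081 = 559 → total 1418
15–29: 8300 × 0.959 = 7960
30–44: 2700 × 0.944 = 2549
45–59: 6900 × 0.94 = 6486
60–74: 4700 × 0.936 = 4399
75+: 12700 × 0.917 + 5300 × 0.667 = 11646 + 3535 = 15181
Net migration: 0–14 + 140 → 1558; 15–29 + 250 → 8210; 30–44 − 300 → 2249; 45–59 − 50 → 6436; 60–74 + 140 → 4539; 75+ − 220 → 14961
Population now: 0–14=1558, 15–29=8210, 30–44=2249, 45–59=6436, 60–74=4539, 75+=14961
After projecting period 2:
Births: 8210 × 0.318 = 2611, 2249 × 0.081 = 182 → total 2793
15–29: 1558 × 0.959 = 1494
30–44: 8210 × 0.944 = 7750
45–59: 2249 × 0.94 = 2114
60–74: 6436 × 0.936 = 6024
75+: 4539 × 0.917 + 14961 × 0.667 = 4162 + 9979 = 14141
Net migration: 0–14 + 140 → 2933; 15–29 + 250 → 1744; 30–44 − 300 → 7450; 45–59 − 50 → 2064; 60–74 + 140 → 6164; 75+ − 220 → 13921
Population now: 0–14=2933, 15–29=1744, 30–44=7450, 45–59=2064, 60–74=6164, 75+=13921
Total after period 2: 2933 + 1744 + 7450 + 2064 + 6164 + 13921 = 34276

34276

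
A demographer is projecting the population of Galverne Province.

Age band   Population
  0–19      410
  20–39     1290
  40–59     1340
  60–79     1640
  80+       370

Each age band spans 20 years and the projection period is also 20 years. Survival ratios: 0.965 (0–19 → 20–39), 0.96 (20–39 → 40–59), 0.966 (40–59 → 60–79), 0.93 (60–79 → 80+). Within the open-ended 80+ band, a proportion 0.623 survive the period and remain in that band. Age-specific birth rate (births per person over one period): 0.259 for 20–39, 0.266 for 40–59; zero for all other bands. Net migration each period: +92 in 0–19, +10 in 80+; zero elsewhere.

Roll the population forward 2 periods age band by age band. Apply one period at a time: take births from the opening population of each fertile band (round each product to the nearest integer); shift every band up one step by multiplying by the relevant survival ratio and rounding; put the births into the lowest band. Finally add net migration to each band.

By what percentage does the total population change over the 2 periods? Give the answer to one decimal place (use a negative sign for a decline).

[period 1]
Births: 1290 × 0.259 = 334 ; 1340 × 0.266 = 356 — total 690
20–39: 410 × 0.965 = 396
40–59: 1290 × 0.96 = 1238
60–79: 1340 × 0.966 = 1294
80+: 1640 × 0.93 + 370 × 0.623 = 1525 + 231 = 1756
Net migration: 0–19 + 92 → 782; 80+ + 10 → 1766
End of period: [782, 396, 1238, 1294, 1766]
[period 2]
Births: 396 × 0.259 = 103 ; 1238 × 0.266 = 329 — total 432
20–39: 782 × 0.965 = 755
40–59: 396 × 0.96 = 380
60–79: 1238 × 0.966 = 1196
80+: 1294 × 0.93 + 1766 × 0.623 = 1203 + 1100 = 2303
Net migration: 0–19 + 92 → 524; 80+ + 10 → 2313
End of period: [524, 755, 380, 1196, 2313]
Total: 5050 → 5168; change = 118; percentage change = 2.3%

2.3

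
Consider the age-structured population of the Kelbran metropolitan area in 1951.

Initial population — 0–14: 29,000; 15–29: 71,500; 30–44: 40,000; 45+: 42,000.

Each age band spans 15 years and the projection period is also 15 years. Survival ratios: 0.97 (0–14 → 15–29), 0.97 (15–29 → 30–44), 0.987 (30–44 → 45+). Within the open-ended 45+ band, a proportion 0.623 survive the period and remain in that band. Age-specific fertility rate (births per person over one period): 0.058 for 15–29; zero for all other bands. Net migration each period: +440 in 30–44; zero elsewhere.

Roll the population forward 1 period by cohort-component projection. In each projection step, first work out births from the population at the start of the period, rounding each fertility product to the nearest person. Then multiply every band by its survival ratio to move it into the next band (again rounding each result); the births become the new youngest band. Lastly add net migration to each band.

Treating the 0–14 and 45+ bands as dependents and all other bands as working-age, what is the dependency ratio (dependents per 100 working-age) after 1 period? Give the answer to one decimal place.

71.3

After projecting period 1:
Births: 71500 × 0.058 = 4147
15–29: 29000 × 0.97 = 28130
30–44: 71500 × 0.97 = 69355
45+: 40000 × 0.987 + 42000 × 0.623 = 39480 + 26166 = 65646
Net migration: 30–44 + 440 → 69795
Giving 4147 / 28130 / 69795 / 65646.
Dependents (band 0–14 + band 45+) = 4147 + 65646 = 69793; working-age = 97925; ratio = 69793/97925 × 100 = 71.3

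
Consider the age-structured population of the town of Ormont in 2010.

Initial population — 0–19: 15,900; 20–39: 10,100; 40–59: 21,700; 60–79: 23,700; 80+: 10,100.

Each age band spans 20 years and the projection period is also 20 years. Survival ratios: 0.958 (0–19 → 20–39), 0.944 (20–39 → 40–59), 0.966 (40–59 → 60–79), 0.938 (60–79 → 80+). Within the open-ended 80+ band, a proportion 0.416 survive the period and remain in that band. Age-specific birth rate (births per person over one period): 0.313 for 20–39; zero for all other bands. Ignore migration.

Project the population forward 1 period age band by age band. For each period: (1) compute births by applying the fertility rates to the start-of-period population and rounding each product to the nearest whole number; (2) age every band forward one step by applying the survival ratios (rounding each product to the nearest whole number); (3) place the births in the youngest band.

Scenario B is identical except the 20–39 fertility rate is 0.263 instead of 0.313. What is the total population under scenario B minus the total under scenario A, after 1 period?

-505

After projecting period 1:
Births: 10100 * 0.313 = 3161
20–39: 15900 * 0.958 = 15232
40–59: 10100 * 0.944 = 9534
60–79: 21700 * 0.966 = 20962
80+: 23700 * 0.938 + 10100 * 0.416 = 22231 + 4202 = 26433
End of period: [3161, 15232, 9534, 20962, 26433]
Scenario A total after 1 period: 75322
Scenario B projection —
After projecting period 1:
Births: 10100 * 0.263 = 2656
20–39: 15900 * 0.958 = 15232
40–59: 10100 * 0.944 = 9534
60–79: 21700 * 0.966 = 20962
80+: 23700 * 0.938 + 10100 * 0.416 = 22231 + 4202 = 26433
End of period: [2656, 15232, 9534, 20962, 26433]
Scenario B total after 1 period: 74817
Difference B − A = 74817 − 75322 = -505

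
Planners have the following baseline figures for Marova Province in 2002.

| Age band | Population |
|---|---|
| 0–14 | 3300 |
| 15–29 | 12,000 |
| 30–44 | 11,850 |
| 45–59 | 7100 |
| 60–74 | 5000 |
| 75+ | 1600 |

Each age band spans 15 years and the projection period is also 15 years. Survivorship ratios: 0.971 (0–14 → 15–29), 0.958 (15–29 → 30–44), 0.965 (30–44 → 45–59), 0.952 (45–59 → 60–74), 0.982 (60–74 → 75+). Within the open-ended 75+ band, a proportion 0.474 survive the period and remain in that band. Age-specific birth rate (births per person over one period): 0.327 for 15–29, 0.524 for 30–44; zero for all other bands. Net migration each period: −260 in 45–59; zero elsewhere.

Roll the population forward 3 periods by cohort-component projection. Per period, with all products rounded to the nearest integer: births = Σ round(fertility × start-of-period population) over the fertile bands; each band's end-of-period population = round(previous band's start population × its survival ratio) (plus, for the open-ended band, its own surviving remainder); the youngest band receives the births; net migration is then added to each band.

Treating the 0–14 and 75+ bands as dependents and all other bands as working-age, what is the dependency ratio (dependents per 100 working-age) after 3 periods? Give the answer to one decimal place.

67.2

Call the groups 1 to 6, youngest first.
After projecting period 1:
Births: 12000 × 0.327 = 3924, 11850 × 0.524 = 6209 — total 10133
Group 2: 3300 × 0.971 = 3204
Group 3: 12000 × 0.958 = 11496
Group 4: 11850 × 0.965 = 11435
Group 5: 7100 × 0.952 = 6759
Group 6: 5000 × 0.982 + 1600 × 0.474 = 4910 + 758 = 5668
Net migration: Group 4 − 260 → 11175
→ [10133, 3204, 11496, 11175, 6759, 5668]
After projecting period 2:
Births: 3204 × 0.327 = 1048, 11496 × 0.524 = 6024 — total 7072
Group 2: 10133 × 0.971 = 9839
Group 3: 3204 × 0.958 = 3069
Group 4: 11496 × 0.965 = 11094
Group 5: 11175 × 0.952 = 10639
Group 6: 6759 × 0.982 + 5668 × 0.474 = 6637 + 2687 = 9324
Net migration: Group 4 − 260 → 10834
→ [7072, 9839, 3069, 10834, 10639, 9324]
After projecting period 3:
Births: 9839 × 0.327 = 3217, 3069 × 0.524 = 1608 — total 4825
Group 2: 7072 × 0.971 = 6867
Group 3: 9839 × 0.958 = 9426
Group 4: 3069 × 0.965 = 2962
Group 5: 10834 × 0.952 = 10314
Group 6: 10639 × 0.982 + 9324 × 0.474 = 10447 + 4420 = 14867
Net migration: Group 4 − 260 → 2702
→ [4825, 6867, 9426, 2702, 10314, 14867]
Dependents (band 0–14 + band 75+) = 4825 + 14867 = 19692; working-age = 29309; ratio = 19692/29309 × 100 = 67.2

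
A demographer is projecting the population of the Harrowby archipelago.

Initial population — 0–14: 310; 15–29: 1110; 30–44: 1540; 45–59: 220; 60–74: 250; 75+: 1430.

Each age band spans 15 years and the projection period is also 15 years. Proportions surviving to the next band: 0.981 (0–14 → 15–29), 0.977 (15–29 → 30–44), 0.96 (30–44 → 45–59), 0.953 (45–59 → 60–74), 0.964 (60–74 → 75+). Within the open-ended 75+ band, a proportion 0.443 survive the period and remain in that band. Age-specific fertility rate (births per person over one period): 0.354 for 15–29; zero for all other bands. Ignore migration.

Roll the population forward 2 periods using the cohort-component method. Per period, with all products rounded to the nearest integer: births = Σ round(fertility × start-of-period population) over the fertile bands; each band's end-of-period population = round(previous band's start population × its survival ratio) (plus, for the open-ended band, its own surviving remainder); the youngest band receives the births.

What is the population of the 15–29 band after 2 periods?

386

(Bands numbered youngest = 1 to oldest = 6.)
After projecting period 1:
Births: 1110 × 0.354 = 393
Band 2: 310 × 0.981 = 304
Band 3: 1110 × 0.977 = 1084
Band 4: 1540 × 0.96 = 1478
Band 5: 220 × 0.953 = 210
Band 6: 250 × 0.964 + 1430 × 0.443 = 241 + 633 = 874
Giving 393 / 304 / 1084 / 1478 / 210 / 874.
After projecting period 2:
Births: 304 × 0.354 = 108
Band 2: 393 × 0.981 = 386
Band 3: 304 × 0.977 = 297
Band 4: 1084 × 0.96 = 1041
Band 5: 1478 × 0.953 = 1409
Band 6: 210 × 0.964 + 874 × 0.443 = 202 + 387 = 589
Giving 108 / 386 / 297 / 1041 / 1409 / 589.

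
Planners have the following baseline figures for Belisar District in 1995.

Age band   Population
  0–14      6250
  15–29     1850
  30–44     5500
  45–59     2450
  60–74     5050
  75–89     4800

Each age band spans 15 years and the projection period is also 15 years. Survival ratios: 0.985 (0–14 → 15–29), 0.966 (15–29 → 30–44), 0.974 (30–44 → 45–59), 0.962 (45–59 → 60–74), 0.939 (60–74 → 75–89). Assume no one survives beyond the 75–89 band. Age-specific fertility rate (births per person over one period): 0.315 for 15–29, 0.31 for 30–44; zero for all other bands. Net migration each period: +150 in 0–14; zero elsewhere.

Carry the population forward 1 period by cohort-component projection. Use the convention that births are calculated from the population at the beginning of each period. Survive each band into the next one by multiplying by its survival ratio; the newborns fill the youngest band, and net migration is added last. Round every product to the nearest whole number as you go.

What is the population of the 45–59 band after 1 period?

5357

— Period 1 —
Births: 1850 × 0.315 = 583, 5500 × 0.31 = 1705 → total 2288
15–29: 6250 × 0.985 = 6156
30–44: 1850 × 0.966 = 1787
45–59: 5500 × 0.974 = 5357
60–74: 2450 × 0.962 = 2357
75–89: 5050 × 0.939 = 4742
Net migration: 0–14 + 150 → 2438
End of period: [2438, 6156, 1787, 5357, 2357, 4742]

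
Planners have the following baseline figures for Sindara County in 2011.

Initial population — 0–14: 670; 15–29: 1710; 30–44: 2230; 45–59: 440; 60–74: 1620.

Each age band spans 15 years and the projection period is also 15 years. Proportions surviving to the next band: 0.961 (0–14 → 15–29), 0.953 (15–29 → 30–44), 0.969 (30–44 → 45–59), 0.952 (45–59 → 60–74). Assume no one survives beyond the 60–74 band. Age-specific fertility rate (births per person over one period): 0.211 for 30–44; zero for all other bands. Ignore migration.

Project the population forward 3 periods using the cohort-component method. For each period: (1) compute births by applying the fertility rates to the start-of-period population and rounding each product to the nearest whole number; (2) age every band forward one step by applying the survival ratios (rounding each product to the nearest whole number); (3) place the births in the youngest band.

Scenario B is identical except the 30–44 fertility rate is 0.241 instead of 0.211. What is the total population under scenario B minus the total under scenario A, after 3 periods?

125

Let group 1 be 0–14 through group 5 = 60–74.
Period 1.
Births: 2230 * 0.211 = 471
Group 2: 670 * 0.961 = 644
Group 3: 1710 * 0.953 = 1630
Group 4: 2230 * 0.969 = 2161
Group 5: 440 * 0.952 = 419
→ [471, 644, 1630, 2161, 419]
Period 2.
Births: 1630 * 0.211 = 344
Group 2: 471 * 0.961 = 453
Group 3: 644 * 0.953 = 614
Group 4: 1630 * 0.969 = 1579
Group 5: 2161 * 0.952 = 2057
→ [344, 453, 614, 1579, 2057]
Period 3.
Births: 614 * 0.211 = 130
Group 2: 344 * 0.961 = 331
Group 3: 453 * 0.953 = 432
Group 4: 614 * 0.969 = 595
Group 5: 1579 * 0.952 = 1503
→ [130, 331, 432, 595, 1503]
Scenario A total after 3 periods: 2991
Scenario B projection —
Period 1.
Births: 2230 * 0.241 = 537
Group 2: 670 * 0.961 = 644
Group 3: 1710 * 0.953 = 1630
Group 4: 2230 * 0.969 = 2161
Group 5: 440 * 0.952 = 419
→ [537, 644, 1630, 2161, 419]
Period 2.
Births: 1630 * 0.241 = 393
Group 2: 537 * 0.961 = 516
Group 3: 644 * 0.953 = 614
Group 4: 1630 * 0.969 = 1579
Group 5: 2161 * 0.952 = 2057
→ [393, 516, 614, 1579, 2057]
Period 3.
Births: 614 * 0.241 = 148
Group 2: 393 * 0.961 = 378
Group 3: 516 * 0.953 = 492
Group 4: 614 * 0.969 = 595
Group 5: 1579 * 0.952 = 1503
→ [148, 378, 492, 595, 1503]
Scenario B total after 3 periods: 3116
Difference B − A = 3116 − 2991 = 125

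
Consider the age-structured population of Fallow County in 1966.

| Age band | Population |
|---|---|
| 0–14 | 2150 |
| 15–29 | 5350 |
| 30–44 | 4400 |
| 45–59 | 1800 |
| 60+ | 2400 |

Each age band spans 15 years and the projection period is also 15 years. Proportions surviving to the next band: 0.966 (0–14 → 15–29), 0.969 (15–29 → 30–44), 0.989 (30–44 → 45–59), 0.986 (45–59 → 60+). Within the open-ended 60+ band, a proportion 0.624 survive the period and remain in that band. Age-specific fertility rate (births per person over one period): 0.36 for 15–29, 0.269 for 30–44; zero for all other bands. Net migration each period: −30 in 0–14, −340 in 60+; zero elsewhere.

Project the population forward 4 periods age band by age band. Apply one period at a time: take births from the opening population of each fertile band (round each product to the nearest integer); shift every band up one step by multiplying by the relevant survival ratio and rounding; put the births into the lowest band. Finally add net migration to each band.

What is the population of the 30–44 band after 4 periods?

(Bands numbered youngest = 1 to oldest = 5.)
— Period 1 —
Births: 5350 × 0.36 = 1926 ; 4400 × 0.269 = 1184 — total 3110
Band 2: 2150 × 0.966 = 2077
Band 3: 5350 × 0.969 = 5184
Band 4: 4400 × 0.989 = 4352
Band 5: 1800 × 0.986 + 2400 × 0.624 = 1775 + 1498 = 3273
Net migration: Band 1 − 30 → 3080; Band 5 − 340 → 2933
End of period: [3080, 2077, 5184, 4352, 2933]
— Period 2 —
Births: 2077 × 0.36 = 748 ; 5184 × 0.269 = 1394 — total 2142
Band 2: 3080 × 0.966 = 2975
Band 3: 2077 × 0.969 = 2013
Band 4: 5184 × 0.989 = 5127
Band 5: 4352 × 0.986 + 2933 × 0.624 = 4291 + 1830 = 6121
Net migration: Band 1 − 30 → 2112; Band 5 − 340 → 5781
End of period: [2112, 2975, 2013, 5127, 5781]
— Period 3 —
Births: 2975 × 0.36 = 1071 ; 2013 × 0.269 = 541 — total 1612
Band 2: 2112 × 0.966 = 2040
Band 3: 2975 × 0.969 = 2883
Band 4: 2013 × 0.989 = 1991
Band 5: 5127 × 0.986 + 5781 × 0.624 = 5055 + 3607 = 8662
Net migration: Band 1 − 30 → 1582; Band 5 − 340 → 8322
End of period: [1582, 2040, 2883, 1991, 8322]
— Period 4 —
Births: 2040 × 0.36 = 734 ; 2883 × 0.269 = 776 — total 1510
Band 2: 1582 × 0.966 = 1528
Band 3: 2040 × 0.969 = 1977
Band 4: 2883 × 0.989 = 2851
Band 5: 1991 × 0.986 + 8322 × 0.624 = 1963 + 5193 = 7156
Net migration: Band 1 − 30 → 1480; Band 5 − 340 → 6816
End of period: [1480, 1528, 1977, 2851, 6816]

1977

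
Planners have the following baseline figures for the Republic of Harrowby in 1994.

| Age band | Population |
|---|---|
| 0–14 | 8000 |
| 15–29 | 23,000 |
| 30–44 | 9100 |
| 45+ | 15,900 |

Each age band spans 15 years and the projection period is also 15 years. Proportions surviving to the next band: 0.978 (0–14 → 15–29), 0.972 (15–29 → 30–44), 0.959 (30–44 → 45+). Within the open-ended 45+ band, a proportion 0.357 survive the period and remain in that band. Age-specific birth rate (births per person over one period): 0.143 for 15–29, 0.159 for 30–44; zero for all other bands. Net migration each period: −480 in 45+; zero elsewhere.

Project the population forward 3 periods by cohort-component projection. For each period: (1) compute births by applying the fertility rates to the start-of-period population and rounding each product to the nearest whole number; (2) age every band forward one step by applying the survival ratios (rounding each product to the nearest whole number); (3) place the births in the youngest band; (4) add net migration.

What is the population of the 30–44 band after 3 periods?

4502

Numbering the bands 1..4 from youngest to oldest:
[period 1]
Births: 23000 * 0.143 = 3289 ; 9100 * 0.159 = 1447 → total 4736
Band 2: 8000 * 0.978 = 7824
Band 3: 23000 * 0.972 = 22356
Band 4: 9100 * 0.959 + 15900 * 0.357 = 8727 + 5676 = 14403
Net migration: Band 4 − 480 → 13923
End of period: [4736, 7824, 22356, 13923]
[period 2]
Births: 7824 * 0.143 = 1119 ; 22356 * 0.159 = 3555 → total 4674
Band 2: 4736 * 0.978 = 4632
Band 3: 7824 * 0.972 = 7605
Band 4: 22356 * 0.959 + 13923 * 0.357 = 21439 + 4971 = 26410
Net migration: Band 4 − 480 → 25930
End of period: [4674, 4632, 7605, 25930]
[period 3]
Births: 4632 * 0.143 = 662 ; 7605 * 0.159 = 1209 → total 1871
Band 2: 4674 * 0.978 = 4571
Band 3: 4632 * 0.972 = 4502
Band 4: 7605 * 0.959 + 25930 * 0.357 = 7293 + 9257 = 16550
Net migration: Band 4 − 480 → 16070
End of period: [1871, 4571, 4502, 16070]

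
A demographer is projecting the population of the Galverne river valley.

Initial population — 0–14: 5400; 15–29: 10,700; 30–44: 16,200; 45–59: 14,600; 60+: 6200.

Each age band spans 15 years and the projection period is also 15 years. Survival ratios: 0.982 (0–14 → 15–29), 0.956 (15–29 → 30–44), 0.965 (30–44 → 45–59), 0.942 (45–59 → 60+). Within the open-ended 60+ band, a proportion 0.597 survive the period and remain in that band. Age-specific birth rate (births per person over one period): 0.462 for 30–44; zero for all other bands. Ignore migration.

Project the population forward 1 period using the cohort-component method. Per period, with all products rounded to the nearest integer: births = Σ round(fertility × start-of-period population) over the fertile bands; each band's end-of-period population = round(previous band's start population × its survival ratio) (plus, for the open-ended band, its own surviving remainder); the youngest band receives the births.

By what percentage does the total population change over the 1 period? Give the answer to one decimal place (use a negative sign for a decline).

After projecting period 1:
Births: 16200 × 0.462 = 7484
15–29: 5400 × 0.982 = 5303
30–44: 10700 × 0.956 = 10229
45–59: 16200 × 0.965 = 15633
60+: 14600 × 0.942 + 6200 × 0.597 = 13753 + 3701 = 17454
Population now: 0–14=7484, 15–29=5303, 30–44=10229, 45–59=15633, 60+=17454
Total: 53100 → 56103; change = 3003; percentage change = 5.7%

5.7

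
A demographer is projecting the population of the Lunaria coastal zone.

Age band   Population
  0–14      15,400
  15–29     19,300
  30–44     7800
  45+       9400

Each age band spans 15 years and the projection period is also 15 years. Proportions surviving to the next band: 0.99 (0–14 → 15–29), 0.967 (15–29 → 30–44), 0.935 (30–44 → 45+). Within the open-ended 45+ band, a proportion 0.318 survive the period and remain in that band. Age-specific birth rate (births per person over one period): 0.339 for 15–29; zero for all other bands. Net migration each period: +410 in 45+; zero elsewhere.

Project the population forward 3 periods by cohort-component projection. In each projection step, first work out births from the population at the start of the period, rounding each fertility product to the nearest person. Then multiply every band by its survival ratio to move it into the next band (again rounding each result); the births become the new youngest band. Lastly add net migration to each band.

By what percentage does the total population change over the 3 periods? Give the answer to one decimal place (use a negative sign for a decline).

-33.5

[period 1]
Births: 19300 * 0.339 = 6543
15–29: 15400 * 0.99 = 15246
30–44: 19300 * 0.967 = 18663
45+: 7800 * 0.935 + 9400 * 0.318 = 7293 + 2989 = 10282
Net migration: 45+ + 410 → 10692
Giving 6543 / 15246 / 18663 / 10692.
[period 2]
Births: 15246 * 0.339 = 5168
15–29: 6543 * 0.99 = 6478
30–44: 15246 * 0.967 = 14743
45+: 18663 * 0.935 + 10692 * 0.318 = 17450 + 3400 = 20850
Net migration: 45+ + 410 → 21260
Giving 5168 / 6478 / 14743 / 21260.
[period 3]
Births: 6478 * 0.339 = 2196
15–29: 5168 * 0.99 = 5116
30–44: 6478 * 0.967 = 6264
45+: 14743 * 0.935 + 21260 * 0.318 = 13785 + 6761 = 20546
Net migration: 45+ + 410 → 20956
Giving 2196 / 5116 / 6264 / 20956.
Total: 51900 → 34532; change = -17368; percentage change = -33.5%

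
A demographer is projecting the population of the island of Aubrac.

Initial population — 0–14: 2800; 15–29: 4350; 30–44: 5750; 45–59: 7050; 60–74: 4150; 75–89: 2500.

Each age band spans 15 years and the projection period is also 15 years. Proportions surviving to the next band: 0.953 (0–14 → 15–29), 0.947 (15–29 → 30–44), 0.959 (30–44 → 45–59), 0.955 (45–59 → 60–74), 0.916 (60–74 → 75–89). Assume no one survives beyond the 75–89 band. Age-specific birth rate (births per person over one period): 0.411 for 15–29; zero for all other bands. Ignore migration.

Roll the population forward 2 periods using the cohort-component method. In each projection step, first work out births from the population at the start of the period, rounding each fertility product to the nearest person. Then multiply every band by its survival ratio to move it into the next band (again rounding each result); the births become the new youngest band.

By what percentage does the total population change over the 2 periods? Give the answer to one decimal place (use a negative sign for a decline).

— Period 1 —
Births: 4350 × 0.411 = 1788
15–29: 2800 × 0.953 = 2668
30–44: 4350 × 0.947 = 4119
45–59: 5750 × 0.959 = 5514
60–74: 7050 × 0.955 = 6733
75–89: 4150 × 0.916 = 3801
→ [1788, 2668, 4119, 5514, 6733, 3801]
— Period 2 —
Births: 2668 × 0.411 = 1097
15–29: 1788 × 0.953 = 1704
30–44: 2668 × 0.947 = 2527
45–59: 4119 × 0.959 = 3950
60–74: 5514 × 0.955 = 5266
75–89: 6733 × 0.916 = 6167
→ [1097, 1704, 2527, 3950, 5266, 6167]
Total: 26600 → 20711; change = -5889; percentage change = -22.1%

-22.1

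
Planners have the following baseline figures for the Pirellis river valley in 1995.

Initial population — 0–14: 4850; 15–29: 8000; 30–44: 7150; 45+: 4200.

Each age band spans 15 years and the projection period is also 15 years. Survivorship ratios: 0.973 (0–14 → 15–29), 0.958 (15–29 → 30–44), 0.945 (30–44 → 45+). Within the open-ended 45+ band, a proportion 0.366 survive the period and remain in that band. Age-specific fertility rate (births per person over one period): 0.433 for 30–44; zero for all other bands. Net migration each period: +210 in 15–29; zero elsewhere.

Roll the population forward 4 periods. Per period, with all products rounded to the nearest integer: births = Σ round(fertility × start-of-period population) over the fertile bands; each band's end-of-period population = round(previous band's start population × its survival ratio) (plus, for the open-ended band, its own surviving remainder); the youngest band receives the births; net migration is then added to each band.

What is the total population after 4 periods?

12759

Call the bands 1 to 4, youngest first.
Period 1:
Births: 7150 × 0.433 = 3096
Band 2: 4850 × 0.973 = 4719
Band 3: 8000 × 0.958 = 7664
Band 4: 7150 × 0.945 + 4200 × 0.366 = 6757 + 1537 = 8294
Net migration: Band 2 + 210 → 4929
Population now: 0–14=3096, 15–29=4929, 30–44=7664, 45+=8294
Period 2:
Births: 7664 × 0.433 = 3319
Band 2: 3096 × 0.973 = 3012
Band 3: 4929 × 0.958 = 4722
Band 4: 7664 × 0.945 + 8294 × 0.366 = 7242 + 3036 = 10278
Net migration: Band 2 + 210 → 3222
Population now: 0–14=3319, 15–29=3222, 30–44=4722, 45+=10278
Period 3:
Births: 4722 × 0.433 = 2045
Band 2: 3319 × 0.973 = 3229
Band 3: 3222 × 0.958 = 3087
Band 4: 4722 × 0.945 + 10278 × 0.366 = 4462 + 3762 = 8224
Net migration: Band 2 + 210 → 3439
Population now: 0–14=2045, 15–29=3439, 30–44=3087, 45+=8224
Period 4:
Births: 3087 × 0.433 = 1337
Band 2: 2045 × 0.973 = 1990
Band 3: 3439 × 0.958 = 3295
Band 4: 3087 × 0.945 + 8224 × 0.366 = 2917 + 3010 = 5927
Net migration: Band 2 + 210 → 2200
Population now: 0–14=1337, 15–29=2200, 30–44=3295, 45+=5927
Total after period 4: 1337 + 2200 + 3295 + 5927 = 12759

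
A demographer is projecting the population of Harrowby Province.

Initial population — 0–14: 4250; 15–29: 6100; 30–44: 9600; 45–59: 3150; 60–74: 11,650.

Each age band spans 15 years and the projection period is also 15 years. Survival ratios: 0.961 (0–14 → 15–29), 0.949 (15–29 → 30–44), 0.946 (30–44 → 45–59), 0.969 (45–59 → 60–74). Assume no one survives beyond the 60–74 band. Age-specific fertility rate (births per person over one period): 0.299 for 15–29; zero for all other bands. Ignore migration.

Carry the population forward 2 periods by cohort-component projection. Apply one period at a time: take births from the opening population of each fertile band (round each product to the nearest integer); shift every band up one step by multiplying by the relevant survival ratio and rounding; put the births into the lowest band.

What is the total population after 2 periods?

— Period 1 —
Births: 6100 × 0.299 = 1824
15–29: 4250 × 0.961 = 4084
30–44: 6100 × 0.949 = 5789
45–59: 9600 × 0.946 = 9082
60–74: 3150 × 0.969 = 3052
→ [1824, 4084, 5789, 9082, 3052]
— Period 2 —
Births: 4084 × 0.299 = 1221
15–29: 1824 × 0.961 = 1753
30–44: 4084 × 0.949 = 3876
45–59: 5789 × 0.946 = 5476
60–74: 9082 × 0.969 = 8800
→ [1221, 1753, 3876, 5476, 8800]
Total after period 2: 1221 + 1753 + 3876 + 5476 + 8800 = 21126

21126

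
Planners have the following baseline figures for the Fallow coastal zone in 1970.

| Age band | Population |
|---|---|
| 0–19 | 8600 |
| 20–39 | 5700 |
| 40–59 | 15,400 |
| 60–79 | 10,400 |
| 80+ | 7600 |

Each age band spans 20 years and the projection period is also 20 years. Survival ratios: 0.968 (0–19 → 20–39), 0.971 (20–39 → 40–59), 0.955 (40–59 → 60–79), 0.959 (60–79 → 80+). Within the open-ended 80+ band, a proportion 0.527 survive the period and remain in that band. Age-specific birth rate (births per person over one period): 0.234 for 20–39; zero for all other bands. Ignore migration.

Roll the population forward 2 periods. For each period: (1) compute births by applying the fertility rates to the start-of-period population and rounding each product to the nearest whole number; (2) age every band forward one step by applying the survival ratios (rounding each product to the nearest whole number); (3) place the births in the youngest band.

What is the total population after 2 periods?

(Groups numbered youngest = 1 to oldest = 5.)
Period 1.
Births: 5700 * 0.234 = 1334
Group 2: 8600 * 0.968 = 8325
Group 3: 5700 * 0.971 = 5535
Group 4: 15400 * 0.955 = 14707
Group 5: 10400 * 0.959 + 7600 * 0.527 = 9974 + 4005 = 13979
Giving 1334 / 8325 / 5535 / 14707 / 13979.
Period 2.
Births: 8325 * 0.234 = 1948
Group 2: 1334 * 0.968 = 1291
Group 3: 8325 * 0.971 = 8084
Group 4: 5535 * 0.955 = 5286
Group 5: 14707 * 0.959 + 13979 * 0.527 = 14104 + 7367 = 21471
Giving 1948 / 1291 / 8084 / 5286 / 21471.
Total after period 2: 1948 + 1291 + 8084 + 5286 + 21471 = 38080

38080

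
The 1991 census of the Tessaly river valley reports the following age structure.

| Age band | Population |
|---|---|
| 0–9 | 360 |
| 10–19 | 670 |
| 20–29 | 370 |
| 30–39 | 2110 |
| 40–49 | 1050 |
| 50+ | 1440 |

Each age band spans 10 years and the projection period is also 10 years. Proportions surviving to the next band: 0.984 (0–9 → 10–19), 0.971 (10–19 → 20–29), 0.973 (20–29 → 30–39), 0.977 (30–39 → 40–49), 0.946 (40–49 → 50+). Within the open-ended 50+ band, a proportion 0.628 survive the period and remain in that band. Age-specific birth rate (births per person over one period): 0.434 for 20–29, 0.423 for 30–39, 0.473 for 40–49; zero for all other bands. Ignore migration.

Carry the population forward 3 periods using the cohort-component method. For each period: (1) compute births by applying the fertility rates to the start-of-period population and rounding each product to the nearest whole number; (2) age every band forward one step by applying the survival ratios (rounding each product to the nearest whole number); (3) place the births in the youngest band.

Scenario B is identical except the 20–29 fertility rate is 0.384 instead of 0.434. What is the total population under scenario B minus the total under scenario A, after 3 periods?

-68

Let group 1 be 0–9 through group 6 = 50+.
[period 1]
Births: 370 * 0.434 = 161  |  2110 * 0.423 = 893  |  1050 * 0.473 = 497 → total 1551
Group 2: 360 * 0.984 = 354
Group 3: 670 * 0.971 = 651
Group 4: 370 * 0.973 = 360
Group 5: 2110 * 0.977 = 2061
Group 6: 1050 * 0.946 + 1440 * 0.628 = 993 + 904 = 1897
Giving 1551 / 354 / 651 / 360 / 2061 / 1897.
[period 2]
Births: 651 * 0.434 = 283  |  360 * 0.423 = 152  |  2061 * 0.473 = 975 → total 1410
Group 2: 1551 * 0.984 = 1526
Group 3: 354 * 0.971 = 344
Group 4: 651 * 0.973 = 633
Group 5: 360 * 0.977 = 352
Group 6: 2061 * 0.946 + 1897 * 0.628 = 1950 + 1191 = 3141
Giving 1410 / 1526 / 344 / 633 / 352 / 3141.
[period 3]
Births: 344 * 0.434 = 149  |  633 * 0.423 = 268  |  352 * 0.473 = 166 → total 583
Group 2: 1410 * 0.984 = 1387
Group 3: 1526 * 0.971 = 1482
Group 4: 344 * 0.973 = 335
Group 5: 633 * 0.977 = 618
Group 6: 352 * 0.946 + 3141 * 0.628 = 333 + 1973 = 2306
Giving 583 / 1387 / 1482 / 335 / 618 / 2306.
Scenario A total after 3 periods: 6711
Scenario B projection —
[period 1]
Births: 370 * 0.384 = 142  |  2110 * 0.423 = 893  |  1050 * 0.473 = 497 → total 1532
Group 2: 360 * 0.984 = 354
Group 3: 670 * 0.971 = 651
Group 4: 370 * 0.973 = 360
Group 5: 2110 * 0.977 = 2061
Group 6: 1050 * 0.946 + 1440 * 0.628 = 993 + 904 = 1897
Giving 1532 / 354 / 651 / 360 / 2061 / 1897.
[period 2]
Births: 651 * 0.384 = 250  |  360 * 0.423 = 152  |  2061 * 0.473 = 975 → total 1377
Group 2: 1532 * 0.984 = 1507
Group 3: 354 * 0.971 = 344
Group 4: 651 * 0.973 = 633
Group 5: 360 * 0.977 = 352
Group 6: 2061 * 0.946 + 1897 * 0.628 = 1950 + 1191 = 3141
Giving 1377 / 1507 / 344 / 633 / 352 / 3141.
[period 3]
Births: 344 * 0.384 = 132  |  633 * 0.423 = 268  |  352 * 0.473 = 166 → total 566
Group 2: 1377 * 0.984 = 1355
Group 3: 1507 * 0.971 = 1463
Group 4: 344 * 0.973 = 335
Group 5: 633 * 0.977 = 618
Group 6: 352 * 0.946 + 3141 * 0.628 = 333 + 1973 = 2306
Giving 566 / 1355 / 1463 / 335 / 618 / 2306.
Scenario B total after 3 periods: 6643
Difference B − A = 6643 − 6711 = -68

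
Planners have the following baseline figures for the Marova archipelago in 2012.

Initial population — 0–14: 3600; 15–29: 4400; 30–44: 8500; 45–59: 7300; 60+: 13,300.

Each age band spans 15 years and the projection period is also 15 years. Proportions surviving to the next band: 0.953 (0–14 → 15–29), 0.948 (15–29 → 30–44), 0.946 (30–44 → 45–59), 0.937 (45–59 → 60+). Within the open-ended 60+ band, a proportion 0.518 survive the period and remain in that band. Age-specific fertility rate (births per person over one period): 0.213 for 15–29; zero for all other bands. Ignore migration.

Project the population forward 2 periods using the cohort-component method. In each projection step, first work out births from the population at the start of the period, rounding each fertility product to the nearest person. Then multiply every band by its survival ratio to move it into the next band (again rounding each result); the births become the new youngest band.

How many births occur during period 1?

937

Period 1:
Births: 4400 * 0.213 = 937
15–29: 3600 * 0.953 = 3431
30–44: 4400 * 0.948 = 4171
45–59: 8500 * 0.946 = 8041
60+: 7300 * 0.937 + 13300 * 0.518 = 6840 + 6889 = 13729
Population now: 0–14=937, 15–29=3431, 30–44=4171, 45–59=8041, 60+=13729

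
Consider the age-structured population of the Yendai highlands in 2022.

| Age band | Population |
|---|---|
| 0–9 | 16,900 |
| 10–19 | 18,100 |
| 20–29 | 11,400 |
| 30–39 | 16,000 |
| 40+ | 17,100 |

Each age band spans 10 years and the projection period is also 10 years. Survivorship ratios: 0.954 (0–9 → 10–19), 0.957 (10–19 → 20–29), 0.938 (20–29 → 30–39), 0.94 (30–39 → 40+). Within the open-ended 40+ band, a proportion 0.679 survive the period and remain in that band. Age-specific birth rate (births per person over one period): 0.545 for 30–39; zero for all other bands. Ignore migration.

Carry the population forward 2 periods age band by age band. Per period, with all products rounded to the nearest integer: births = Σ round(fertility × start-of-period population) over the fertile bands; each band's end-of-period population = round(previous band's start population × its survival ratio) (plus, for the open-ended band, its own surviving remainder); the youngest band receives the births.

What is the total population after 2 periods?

73972

Period 1.
Births: 16000 × 0.545 = 8720
10–19: 16900 × 0.954 = 16123
20–29: 18100 × 0.957 = 17322
30–39: 11400 × 0.938 = 10693
40+: 16000 × 0.94 + 17100 × 0.679 = 15040 + 11611 = 26651
→ [8720, 16123, 17322, 10693, 26651]
Period 2.
Births: 10693 × 0.545 = 5828
10–19: 8720 × 0.954 = 8319
20–29: 16123 × 0.957 = 15430
30–39: 17322 × 0.938 = 16248
40+: 10693 × 0.94 + 26651 × 0.679 = 10051 + 18096 = 28147
→ [5828, 8319, 15430, 16248, 28147]
Total after period 2: 5828 + 8319 + 15430 + 16248 + 28147 = 73972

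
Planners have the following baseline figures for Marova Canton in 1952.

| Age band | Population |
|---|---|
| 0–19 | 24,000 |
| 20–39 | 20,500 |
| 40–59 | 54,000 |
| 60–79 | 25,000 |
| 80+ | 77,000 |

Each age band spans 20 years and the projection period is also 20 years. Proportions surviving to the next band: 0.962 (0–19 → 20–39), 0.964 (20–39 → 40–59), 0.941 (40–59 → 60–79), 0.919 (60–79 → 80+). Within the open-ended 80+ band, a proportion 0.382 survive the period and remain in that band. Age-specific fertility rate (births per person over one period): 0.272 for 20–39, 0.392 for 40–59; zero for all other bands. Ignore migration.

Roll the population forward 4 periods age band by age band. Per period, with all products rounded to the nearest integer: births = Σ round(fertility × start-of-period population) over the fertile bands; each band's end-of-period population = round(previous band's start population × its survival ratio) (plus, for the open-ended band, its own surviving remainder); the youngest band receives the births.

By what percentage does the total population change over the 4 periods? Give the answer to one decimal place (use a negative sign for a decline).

(Bands numbered youngest = 1 to oldest = 5.)
[period 1]
Births: 20500 × 0.272 = 5576  |  54000 × 0.392 = 21168 → 26744
Band 2: 24000 × 0.962 = 23088
Band 3: 20500 × 0.964 = 19762
Band 4: 54000 × 0.941 = 50814
Band 5: 25000 × 0.919 + 77000 × 0.382 = 22975 + 29414 = 52389
End of period: [26744, 23088, 19762, 50814, 52389]
[period 2]
Births: 23088 × 0.272 = 6280  |  19762 × 0.392 = 7747 → 14027
Band 2: 26744 × 0.962 = 25728
Band 3: 23088 × 0.964 = 22257
Band 4: 19762 × 0.941 = 18596
Band 5: 50814 × 0.919 + 52389 × 0.382 = 46698 + 20013 = 66711
End of period: [14027, 25728, 22257, 18596, 66711]
[period 3]
Births: 25728 × 0.272 = 6998  |  22257 × 0.392 = 8725 → 15723
Band 2: 14027 × 0.962 = 13494
Band 3: 25728 × 0.964 = 24802
Band 4: 22257 × 0.941 = 20944
Band 5: 18596 × 0.919 + 66711 × 0.382 = 17090 + 25484 = 42574
End of period: [15723, 13494, 24802, 20944, 42574]
[period 4]
Births: 13494 × 0.272 = 3670  |  24802 × 0.392 = 9722 → 13392
Band 2: 15723 × 0.962 = 15126
Band 3: 13494 × 0.964 = 13008
Band 4: 24802 × 0.941 = 23339
Band 5: 20944 × 0.919 + 42574 × 0.382 = 19248 + 16263 = 35511
End of period: [13392, 15126, 13008, 23339, 35511]
Total: 200500 → 100376; change = -100124; percentage change = -49.9%

-49.9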